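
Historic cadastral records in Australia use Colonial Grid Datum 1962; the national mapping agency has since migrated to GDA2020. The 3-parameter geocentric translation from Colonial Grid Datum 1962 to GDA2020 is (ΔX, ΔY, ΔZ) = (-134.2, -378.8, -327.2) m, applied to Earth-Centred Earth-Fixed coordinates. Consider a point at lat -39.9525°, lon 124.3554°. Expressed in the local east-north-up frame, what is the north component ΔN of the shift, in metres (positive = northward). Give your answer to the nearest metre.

The local north axis is (−sin φ cos λ, −sin φ sin λ, cos φ), giving ΔN = 48.632 − 200.814 − 250.824 = -403.01 m.

ΔN = -403 m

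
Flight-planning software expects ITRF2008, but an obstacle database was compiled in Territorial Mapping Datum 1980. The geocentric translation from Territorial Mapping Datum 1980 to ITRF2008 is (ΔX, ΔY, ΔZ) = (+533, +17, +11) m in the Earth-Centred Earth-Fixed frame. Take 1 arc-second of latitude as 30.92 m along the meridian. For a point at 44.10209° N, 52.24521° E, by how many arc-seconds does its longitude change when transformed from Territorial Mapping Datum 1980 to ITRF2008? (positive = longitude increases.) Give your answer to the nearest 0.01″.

sin φ = 0.695939, cos φ = 0.718101, sin λ = 0.790638, cos λ = 0.612283.
East component: ΔE = −sin λ·ΔX + cos λ·ΔY = −(0.790638)(533) + (0.612283)(17) = -411.00 m.
1° of latitude spans 3600 × 30.92 = 111312 m; at latitude φ, 1° of longitude spans that × cos φ = 79933.2 m, so Δλ = -411.00 / 79933.2 × 3600 = -18.511″.

Δλ = -18.51″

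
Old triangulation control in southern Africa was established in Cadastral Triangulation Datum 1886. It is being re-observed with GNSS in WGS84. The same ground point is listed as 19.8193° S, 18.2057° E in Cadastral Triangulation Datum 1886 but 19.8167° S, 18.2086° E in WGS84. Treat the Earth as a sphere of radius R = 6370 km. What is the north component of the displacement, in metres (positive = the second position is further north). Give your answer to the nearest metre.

Δφ = -19.8167° − -19.8193° = +0.0026°; Δλ = 18.2086° − 18.2057° = +0.0029°.
1° along a meridian = πR/180 = 111177 m.
ΔN = Δφ × 111177 = 289.1 m; ΔE = Δλ × 111177 × cos(-19.8193°) = +0.0029 × 111177 × 0.940767 = 303.3 m.

ΔN = 289 m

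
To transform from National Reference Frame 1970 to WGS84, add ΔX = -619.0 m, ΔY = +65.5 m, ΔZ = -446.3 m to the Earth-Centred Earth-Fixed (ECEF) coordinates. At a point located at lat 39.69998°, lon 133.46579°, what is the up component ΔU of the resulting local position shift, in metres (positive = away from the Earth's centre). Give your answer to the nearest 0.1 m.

At φ = 39.69998°, λ = 133.46579°: sin φ = 0.638768, cos φ = 0.769400, sin λ = 0.725785, cos λ = -0.687921.
ΔU = cos φ cos λ·ΔX + cos φ sin λ·ΔY + sin φ·ΔZ = (0.769400)(-0.687921)(-619.0) + (0.769400)(0.725785)(65.5) + (0.638768)(-446.3) = 79.12 m.

ΔU = 79.1 m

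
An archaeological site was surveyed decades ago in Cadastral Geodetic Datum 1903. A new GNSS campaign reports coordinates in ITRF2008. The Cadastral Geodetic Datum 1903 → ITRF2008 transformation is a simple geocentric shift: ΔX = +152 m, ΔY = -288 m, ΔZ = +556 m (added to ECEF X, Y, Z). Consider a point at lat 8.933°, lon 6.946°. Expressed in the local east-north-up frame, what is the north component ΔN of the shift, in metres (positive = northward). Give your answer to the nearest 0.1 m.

The local north axis is (−sin φ cos λ, −sin φ sin λ, cos φ), giving ΔN = -23.429 + 5.408 + 549.256 = 531.24 m.

ΔN = 531.2 m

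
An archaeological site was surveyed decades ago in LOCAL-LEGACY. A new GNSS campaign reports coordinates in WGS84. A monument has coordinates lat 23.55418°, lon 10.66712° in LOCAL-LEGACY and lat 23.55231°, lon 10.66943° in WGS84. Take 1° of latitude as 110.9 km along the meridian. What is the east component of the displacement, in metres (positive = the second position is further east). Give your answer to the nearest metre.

Δφ = 23.55231° − 23.55418° = -0.00187°; Δλ = 10.66943° − 10.66712° = +0.00231°.
ΔN = Δφ × 110900 = -207.4 m; ΔE = Δλ × 110900 × cos(23.55418°) = +0.00231 × 110900 × 0.916683 = 234.8 m.

ΔE = 235 m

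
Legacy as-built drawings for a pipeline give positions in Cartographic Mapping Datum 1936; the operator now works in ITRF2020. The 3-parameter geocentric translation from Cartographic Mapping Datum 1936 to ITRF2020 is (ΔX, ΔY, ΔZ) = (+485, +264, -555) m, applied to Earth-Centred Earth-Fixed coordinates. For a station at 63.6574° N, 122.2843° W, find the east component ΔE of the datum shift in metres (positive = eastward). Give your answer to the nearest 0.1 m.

ΔE = 269.0 m

The local east axis at (φ, λ) is (−sin λ, cos λ, 0), so ΔE = −sin(-122.2843°)·485 + cos(-122.2843°)·264 = 269.02 m.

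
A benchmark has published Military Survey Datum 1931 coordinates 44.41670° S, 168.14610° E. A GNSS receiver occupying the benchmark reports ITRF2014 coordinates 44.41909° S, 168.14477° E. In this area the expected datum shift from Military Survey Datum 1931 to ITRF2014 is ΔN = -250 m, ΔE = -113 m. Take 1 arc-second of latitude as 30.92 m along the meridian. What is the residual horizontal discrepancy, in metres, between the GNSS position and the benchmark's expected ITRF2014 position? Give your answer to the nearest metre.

18 m

Observed coordinate differences: Δφ = -0.00239°, Δλ = -0.00133°.
Converting to metres (1° lat = 111312 m, cos φ = 0.714269): observed ΔN = -266.0 m, observed ΔE = -105.7 m.
Subtracting the expected shift leaves a residual of -266.0 − (-250) = -16.0 m north and -105.7 − (-113) = 7.3 m east.
Residual distance = √((-16.0)² + 7.3²) = 17.6 m.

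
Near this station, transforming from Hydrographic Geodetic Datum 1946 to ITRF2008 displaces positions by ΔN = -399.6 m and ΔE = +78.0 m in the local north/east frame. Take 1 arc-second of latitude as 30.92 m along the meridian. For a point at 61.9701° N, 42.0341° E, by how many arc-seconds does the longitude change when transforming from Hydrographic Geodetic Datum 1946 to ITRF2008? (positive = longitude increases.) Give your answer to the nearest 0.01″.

Δλ = 5.37″

At latitude 61.9701°, cos φ = 0.469932.
1″ of longitude at this latitude = 30.92 × cos φ = 14.5303 m, so Δλ = 78.0 / 14.5303 = 5.368″.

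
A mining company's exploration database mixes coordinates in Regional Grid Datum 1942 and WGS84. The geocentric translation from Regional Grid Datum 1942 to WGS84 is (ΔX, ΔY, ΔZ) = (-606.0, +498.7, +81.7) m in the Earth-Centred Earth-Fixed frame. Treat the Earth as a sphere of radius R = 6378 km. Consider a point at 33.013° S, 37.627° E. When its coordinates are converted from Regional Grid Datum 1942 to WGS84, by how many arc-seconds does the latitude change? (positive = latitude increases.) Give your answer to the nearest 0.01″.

sin φ = -0.544829, cos φ = 0.838547, sin λ = 0.610518, cos λ = 0.792002.
North component: ΔN = −sin φ cos λ·ΔX − sin φ sin λ·ΔY + cos φ·ΔZ = −(-0.544829)(0.792002)(-606.0) − (-0.544829)(0.610518)(498.7) + (0.838547)(81.7) = -27.10 m.
1° of latitude spans πR/180 = 111317 m, so Δφ = -27.10 / 111317 × 3600 = -0.876″.

Δφ = -0.88″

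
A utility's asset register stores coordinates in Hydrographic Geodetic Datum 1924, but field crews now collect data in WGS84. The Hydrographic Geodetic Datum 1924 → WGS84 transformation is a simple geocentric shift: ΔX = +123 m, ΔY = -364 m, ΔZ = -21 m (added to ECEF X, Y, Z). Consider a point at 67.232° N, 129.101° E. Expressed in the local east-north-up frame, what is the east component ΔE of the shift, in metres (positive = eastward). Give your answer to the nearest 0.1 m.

ΔE = 134.1 m

The local east axis at (φ, λ) is (−sin λ, cos λ, 0), so ΔE = −sin(129.101°)·123 + cos(129.101°)·(-364) = 134.12 m.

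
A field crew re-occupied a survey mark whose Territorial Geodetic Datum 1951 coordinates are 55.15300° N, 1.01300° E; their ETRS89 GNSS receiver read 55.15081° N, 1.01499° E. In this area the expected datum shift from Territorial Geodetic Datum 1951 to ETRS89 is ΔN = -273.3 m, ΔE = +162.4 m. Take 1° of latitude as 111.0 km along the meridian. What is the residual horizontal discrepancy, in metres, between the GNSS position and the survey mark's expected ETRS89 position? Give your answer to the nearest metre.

47 m

Observed coordinate differences: Δφ = -0.00219°, Δλ = +0.00199°.
Converting to metres (1° lat = 111000 m, cos φ = 0.571387): observed ΔN = -243.1 m, observed ΔE = 126.2 m.
Subtracting the expected shift leaves a residual of -243.1 − (-273.3) = 30.2 m north and 126.2 − (162.4) = -36.2 m east.
Residual distance = √(30.2² + (-36.2)²) = 47.1 m.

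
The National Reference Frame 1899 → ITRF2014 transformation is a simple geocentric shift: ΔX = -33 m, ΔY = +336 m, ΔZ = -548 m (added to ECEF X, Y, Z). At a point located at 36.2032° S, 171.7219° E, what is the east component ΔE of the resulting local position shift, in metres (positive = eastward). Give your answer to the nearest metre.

At φ = -36.2032°, λ = 171.7219°: sin φ = -0.590651, cos φ = 0.806927, sin λ = 0.143978, cos λ = -0.989581.
ΔE = −sin λ·ΔX + cos λ·ΔY = −(0.143978)·(-33) + (-0.989581)·(336) = -327.75 m.

ΔE = -328 m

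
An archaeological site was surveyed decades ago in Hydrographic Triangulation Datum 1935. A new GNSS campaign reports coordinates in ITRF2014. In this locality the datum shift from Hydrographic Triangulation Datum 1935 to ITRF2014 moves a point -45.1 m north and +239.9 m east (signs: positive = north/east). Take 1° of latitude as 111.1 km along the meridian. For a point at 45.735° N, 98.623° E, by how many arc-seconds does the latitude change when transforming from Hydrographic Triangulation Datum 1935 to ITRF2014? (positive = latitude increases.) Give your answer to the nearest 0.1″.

Δφ = -1.5″

1° of latitude = 111.1 km, so Δφ = -45.1 / 111100 = -0.0004059° = -1.461″.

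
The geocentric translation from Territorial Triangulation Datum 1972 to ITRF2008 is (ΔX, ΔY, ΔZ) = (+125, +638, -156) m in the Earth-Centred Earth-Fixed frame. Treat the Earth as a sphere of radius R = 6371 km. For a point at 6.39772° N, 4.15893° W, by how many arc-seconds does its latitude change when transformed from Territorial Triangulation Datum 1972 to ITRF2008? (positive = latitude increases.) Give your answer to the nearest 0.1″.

sin φ = 0.111429, cos φ = 0.993772, sin λ = -0.072523, cos λ = 0.997367.
North component: ΔN = −sin φ cos λ·ΔX − sin φ sin λ·ΔY + cos φ·ΔZ = −(0.111429)(0.997367)(125) − (0.111429)(-0.072523)(638) + (0.993772)(-156) = -163.76 m.
1° of latitude spans πR/180 = 111195 m, so Δφ = -163.76 / 111195 × 3600 = -5.302″.

Δφ = -5.3″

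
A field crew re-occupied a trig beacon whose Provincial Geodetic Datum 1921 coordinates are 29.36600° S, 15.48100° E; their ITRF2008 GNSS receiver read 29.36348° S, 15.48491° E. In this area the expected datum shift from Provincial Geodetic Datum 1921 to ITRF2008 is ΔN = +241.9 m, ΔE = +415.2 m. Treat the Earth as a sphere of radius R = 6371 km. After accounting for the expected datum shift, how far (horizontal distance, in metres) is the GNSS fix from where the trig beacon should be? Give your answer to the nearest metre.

Observed coordinate differences: Δφ = +0.00252°, Δλ = +0.00391°.
Converting to metres (1° lat = 111195 m, cos φ = 0.871505): observed ΔN = 280.2 m, observed ΔE = 378.9 m.
Subtracting the expected shift leaves a residual of 280.2 − (241.9) = 38.3 m north and 378.9 − (415.2) = -36.3 m east.
Residual distance = √(38.3² + (-36.3)²) = 52.8 m.

53 m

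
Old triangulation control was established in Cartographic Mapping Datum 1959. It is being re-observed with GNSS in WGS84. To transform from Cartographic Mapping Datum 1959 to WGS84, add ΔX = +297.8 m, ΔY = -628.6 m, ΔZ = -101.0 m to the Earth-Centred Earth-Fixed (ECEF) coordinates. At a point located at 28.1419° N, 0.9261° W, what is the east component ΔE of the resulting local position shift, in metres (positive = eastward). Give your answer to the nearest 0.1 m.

At φ = 28.1419°, λ = -0.9261°: sin φ = 0.471657, cos φ = 0.881782, sin λ = -0.016163, cos λ = 0.999869.
ΔE = −sin λ·ΔX + cos λ·ΔY = −(-0.016163)·(297.8) + (0.999869)·(-628.6) = -623.70 m.

ΔE = -623.7 m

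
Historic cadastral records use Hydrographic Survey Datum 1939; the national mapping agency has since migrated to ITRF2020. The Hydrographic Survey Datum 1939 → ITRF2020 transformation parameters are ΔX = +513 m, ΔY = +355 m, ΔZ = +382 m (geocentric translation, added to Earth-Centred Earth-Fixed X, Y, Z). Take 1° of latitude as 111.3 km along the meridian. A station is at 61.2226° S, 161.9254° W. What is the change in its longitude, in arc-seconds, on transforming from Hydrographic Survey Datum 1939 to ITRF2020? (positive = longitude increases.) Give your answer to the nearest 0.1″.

sin φ = -0.876497, cos φ = 0.481408, sin λ = -0.310255, cos λ = -0.950653.
East component: ΔE = −sin λ·ΔX + cos λ·ΔY = −(-0.310255)(513) + (-0.950653)(355) = -178.32 m.
1° of latitude spans 111300 m; at latitude φ, 1° of longitude spans that × cos φ = 53580.7 m, so Δλ = -178.32 / 53580.7 × 3600 = -11.981″.

Δλ = -12.0″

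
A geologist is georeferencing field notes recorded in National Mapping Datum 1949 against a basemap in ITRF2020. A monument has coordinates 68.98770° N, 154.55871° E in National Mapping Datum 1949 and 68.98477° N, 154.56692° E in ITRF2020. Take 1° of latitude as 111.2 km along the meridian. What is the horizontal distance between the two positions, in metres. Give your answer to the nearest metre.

Δφ = 68.98477° − 68.98770° = -0.00293°; Δλ = 154.56692° − 154.55871° = +0.00821°.
ΔN = Δφ × 111200 = -325.8 m; ΔE = Δλ × 111200 × cos(68.98770°) = +0.00821 × 111200 × 0.358568 = 327.4 m.
Distance = √(ΔE² + ΔN²) = √(327.4² + (-325.8)²) = 461.9 m.

462 m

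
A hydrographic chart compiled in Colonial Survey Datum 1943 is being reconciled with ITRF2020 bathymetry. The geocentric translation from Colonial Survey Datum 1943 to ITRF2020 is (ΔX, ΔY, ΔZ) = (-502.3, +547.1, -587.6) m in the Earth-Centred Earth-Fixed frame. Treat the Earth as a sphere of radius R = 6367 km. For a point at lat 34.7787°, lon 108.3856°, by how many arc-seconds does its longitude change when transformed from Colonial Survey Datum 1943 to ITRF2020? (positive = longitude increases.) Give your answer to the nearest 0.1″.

sin φ = 0.570408, cos φ = 0.821361, sin λ = 0.948955, cos λ = -0.315411.
East component: ΔE = −sin λ·ΔX + cos λ·ΔY = −(0.948955)(-502.3) + (-0.315411)(547.1) = 304.10 m.
1° of latitude spans πR/180 = 111125 m; at latitude φ, 1° of longitude spans that × cos φ = 91273.9 m, so Δλ = 304.10 / 91273.9 × 3600 = 11.994″.

Δλ = 12.0″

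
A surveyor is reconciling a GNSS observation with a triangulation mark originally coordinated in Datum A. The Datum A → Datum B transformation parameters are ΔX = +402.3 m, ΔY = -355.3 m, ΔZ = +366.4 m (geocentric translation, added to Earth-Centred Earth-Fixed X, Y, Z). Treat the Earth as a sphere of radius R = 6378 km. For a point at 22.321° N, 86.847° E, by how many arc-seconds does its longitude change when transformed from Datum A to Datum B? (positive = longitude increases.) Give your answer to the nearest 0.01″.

sin φ = 0.379795, cos φ = 0.925071, sin λ = 0.998486, cos λ = 0.055002.
East component: ΔE = −sin λ·ΔX + cos λ·ΔY = −(0.998486)(402.3) + (0.055002)(-355.3) = -421.23 m.
1° of latitude spans πR/180 = 111317 m; at latitude φ, 1° of longitude spans that × cos φ = 102976.2 m, so Δλ = -421.23 / 102976.2 × 3600 = -14.726″.

Δλ = -14.73″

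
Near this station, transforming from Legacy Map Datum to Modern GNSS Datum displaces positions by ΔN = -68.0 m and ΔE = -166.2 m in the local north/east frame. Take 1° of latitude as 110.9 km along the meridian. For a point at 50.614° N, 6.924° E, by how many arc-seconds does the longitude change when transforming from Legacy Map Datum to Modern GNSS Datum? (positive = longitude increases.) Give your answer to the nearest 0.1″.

Δλ = -8.5″

At latitude 50.614°, cos φ = 0.634542.
1° of longitude at this latitude = 110.9 × cos φ = 70.37 km, so Δλ = -166.2 / 70370.7 = -0.0023618° = -8.502″.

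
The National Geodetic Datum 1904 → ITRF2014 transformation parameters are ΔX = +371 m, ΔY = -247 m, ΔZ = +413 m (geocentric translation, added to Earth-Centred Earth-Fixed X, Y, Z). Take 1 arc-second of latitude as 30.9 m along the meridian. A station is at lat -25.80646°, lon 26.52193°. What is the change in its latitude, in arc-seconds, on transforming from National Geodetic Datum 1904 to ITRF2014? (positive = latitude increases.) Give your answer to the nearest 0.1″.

Δφ = 15.2″

sin φ = -0.435333, cos φ = 0.900270, sin λ = 0.446540, cos λ = 0.894764.
North component: ΔN = −sin φ cos λ·ΔX − sin φ sin λ·ΔY + cos φ·ΔZ = −(-0.435333)(0.894764)(371) − (-0.435333)(0.446540)(-247) + (0.900270)(413) = 468.31 m.
1° of latitude spans 3600 × 30.90 = 111240 m, so Δφ = 468.31 / 111240 × 3600 = 15.156″.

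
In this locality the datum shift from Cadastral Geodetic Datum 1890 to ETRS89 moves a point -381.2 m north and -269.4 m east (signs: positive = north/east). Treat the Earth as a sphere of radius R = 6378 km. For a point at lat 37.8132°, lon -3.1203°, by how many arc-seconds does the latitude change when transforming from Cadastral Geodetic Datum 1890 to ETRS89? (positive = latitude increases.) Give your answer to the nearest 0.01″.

On a sphere of radius R, 1 rad of latitude = R, so Δφ = ΔN / R = -381.2 / 6378000 = -5.9768e-05 rad = -12.328″.

Δφ = -12.33″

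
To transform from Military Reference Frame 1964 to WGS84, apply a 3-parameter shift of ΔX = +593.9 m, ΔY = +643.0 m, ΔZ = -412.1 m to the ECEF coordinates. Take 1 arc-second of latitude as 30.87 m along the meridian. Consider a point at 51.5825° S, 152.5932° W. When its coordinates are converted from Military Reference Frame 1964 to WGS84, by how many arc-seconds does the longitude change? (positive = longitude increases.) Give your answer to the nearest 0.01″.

sin φ = -0.783504, cos φ = 0.621387, sin λ = -0.460305, cos λ = -0.887761.
East component: ΔE = −sin λ·ΔX + cos λ·ΔY = −(-0.460305)(593.9) + (-0.887761)(643.0) = -297.45 m.
1° of latitude spans 3600 × 30.87 = 111132 m; at latitude φ, 1° of longitude spans that × cos φ = 69056.0 m, so Δλ = -297.45 / 69056.0 × 3600 = -15.507″.

Δλ = -15.51″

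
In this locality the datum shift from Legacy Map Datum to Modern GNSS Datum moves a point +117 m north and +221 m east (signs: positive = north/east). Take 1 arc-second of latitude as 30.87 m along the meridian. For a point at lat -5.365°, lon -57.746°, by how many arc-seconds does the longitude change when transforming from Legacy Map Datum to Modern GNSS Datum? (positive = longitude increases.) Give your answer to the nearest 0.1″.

Δλ = 7.2″

At latitude -5.365°, cos φ = 0.995619.
1″ of longitude at this latitude = 30.87 × cos φ = 30.7348 m, so Δλ = 221.0 / 30.7348 = 7.191″.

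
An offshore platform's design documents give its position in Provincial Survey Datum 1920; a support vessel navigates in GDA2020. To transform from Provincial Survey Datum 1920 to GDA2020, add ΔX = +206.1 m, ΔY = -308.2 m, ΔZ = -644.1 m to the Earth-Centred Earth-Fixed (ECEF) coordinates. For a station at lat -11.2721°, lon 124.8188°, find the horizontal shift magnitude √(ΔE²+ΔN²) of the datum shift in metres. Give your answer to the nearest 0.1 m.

704.2 m

The local east axis at (φ, λ) is (−sin λ, cos λ, 0), so ΔE = −sin(124.8188°)·206.1 + cos(124.8188°)·(-308.2) = 6.78 m.
The local north axis is (−sin φ cos λ, −sin φ sin λ, cos φ), giving ΔN = -23.003 − 49.458 − 631.675 = -704.14 m.
Horizontal magnitude = √(ΔE² + ΔN²) = √(6.78² + (-704.14)²) = 704.17 m.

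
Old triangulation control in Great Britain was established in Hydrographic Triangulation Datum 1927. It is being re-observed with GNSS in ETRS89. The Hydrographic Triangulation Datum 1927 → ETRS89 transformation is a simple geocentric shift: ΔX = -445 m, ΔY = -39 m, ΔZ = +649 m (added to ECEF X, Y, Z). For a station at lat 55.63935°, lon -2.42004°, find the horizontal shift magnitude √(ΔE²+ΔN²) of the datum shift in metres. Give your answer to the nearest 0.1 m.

734.2 m

At φ = 55.63935°, λ = -2.42004°: sin φ = 0.825501, cos φ = 0.564400, sin λ = -0.042225, cos λ = 0.999108.
ΔE = −sin λ·ΔX + cos λ·ΔY = −(-0.042225)·(-445) + (0.999108)·(-39) = -57.76 m.
ΔN = −sin φ cos λ·ΔX − sin φ sin λ·ΔY + cos φ·ΔZ = −(0.825501)(0.999108)(-445) − (0.825501)(-0.042225)(-39) + (0.564400)(649) = 731.96 m.
Horizontal magnitude = √(ΔE² + ΔN²) = √((-57.76)² + 731.96²) = 734.23 m.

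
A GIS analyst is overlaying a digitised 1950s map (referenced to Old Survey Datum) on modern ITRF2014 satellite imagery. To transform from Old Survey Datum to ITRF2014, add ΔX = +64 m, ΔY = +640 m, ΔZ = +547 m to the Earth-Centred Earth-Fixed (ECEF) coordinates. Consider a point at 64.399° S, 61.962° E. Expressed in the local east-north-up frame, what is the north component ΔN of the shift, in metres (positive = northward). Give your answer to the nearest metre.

ΔN = 773 m

At φ = -64.399°, λ = 61.962°: sin φ = -0.901825, cos φ = 0.432101, sin λ = 0.882636, cos λ = 0.470057.
ΔN = −sin φ cos λ·ΔX − sin φ sin λ·ΔY + cos φ·ΔZ = −(-0.901825)(0.470057)(64) − (-0.901825)(0.882636)(640) + (0.432101)(547) = 772.92 m.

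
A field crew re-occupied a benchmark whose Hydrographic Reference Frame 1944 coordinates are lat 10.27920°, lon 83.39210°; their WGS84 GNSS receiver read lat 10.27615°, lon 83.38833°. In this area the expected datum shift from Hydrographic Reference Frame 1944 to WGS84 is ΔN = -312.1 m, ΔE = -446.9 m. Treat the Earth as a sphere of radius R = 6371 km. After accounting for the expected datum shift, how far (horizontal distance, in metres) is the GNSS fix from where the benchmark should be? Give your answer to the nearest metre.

44 m

Observed coordinate differences: Δφ = -0.00305°, Δλ = -0.00377°.
Converting to metres (1° lat = 111195 m, cos φ = 0.983950): observed ΔN = -339.1 m, observed ΔE = -412.5 m.
Subtracting the expected shift leaves a residual of -339.1 − (-312.1) = -27.0 m north and -412.5 − (-446.9) = 34.4 m east.
Residual distance = √((-27.0)² + 34.4²) = 43.8 m.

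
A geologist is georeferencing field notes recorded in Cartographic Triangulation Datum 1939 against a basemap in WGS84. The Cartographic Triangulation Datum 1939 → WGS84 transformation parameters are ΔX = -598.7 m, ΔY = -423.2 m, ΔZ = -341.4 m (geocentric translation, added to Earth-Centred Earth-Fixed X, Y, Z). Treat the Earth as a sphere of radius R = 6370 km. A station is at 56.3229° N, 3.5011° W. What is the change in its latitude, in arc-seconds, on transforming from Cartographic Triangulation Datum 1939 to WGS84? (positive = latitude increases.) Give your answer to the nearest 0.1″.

sin φ = 0.832176, cos φ = 0.554512, sin λ = -0.061068, cos λ = 0.998134.
North component: ΔN = −sin φ cos λ·ΔX − sin φ sin λ·ΔY + cos φ·ΔZ = −(0.832176)(0.998134)(-598.7) − (0.832176)(-0.061068)(-423.2) + (0.554512)(-341.4) = 286.48 m.
1° of latitude spans πR/180 = 111177 m, so Δφ = 286.48 / 111177 × 3600 = 9.276″.

Δφ = 9.3″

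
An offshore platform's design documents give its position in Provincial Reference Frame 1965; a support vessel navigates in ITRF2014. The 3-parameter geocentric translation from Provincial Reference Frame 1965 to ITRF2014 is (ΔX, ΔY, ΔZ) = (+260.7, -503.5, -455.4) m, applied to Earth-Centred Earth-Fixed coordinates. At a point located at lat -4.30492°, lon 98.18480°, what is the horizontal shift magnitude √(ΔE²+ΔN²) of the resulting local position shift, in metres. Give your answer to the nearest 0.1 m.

The local east axis at (φ, λ) is (−sin λ, cos λ, 0), so ΔE = −sin(98.18480°)·260.7 + cos(98.18480°)·(-503.5) = -186.36 m.
The local north axis is (−sin φ cos λ, −sin φ sin λ, cos φ), giving ΔN = -2.786 − 37.410 − 454.115 = -494.31 m.
Horizontal magnitude = √(ΔE² + ΔN²) = √((-186.36)² + (-494.31)²) = 528.28 m.

528.3 m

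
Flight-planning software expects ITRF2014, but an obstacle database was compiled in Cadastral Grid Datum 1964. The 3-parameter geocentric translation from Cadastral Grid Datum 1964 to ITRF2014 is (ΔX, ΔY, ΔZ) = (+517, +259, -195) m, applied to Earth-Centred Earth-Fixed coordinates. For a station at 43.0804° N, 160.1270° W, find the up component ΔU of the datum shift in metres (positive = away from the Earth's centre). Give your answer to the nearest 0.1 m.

ΔU = -552.6 m

The local up (radial) axis is (cos φ cos λ, cos φ sin λ, sin φ), giving ΔU = -355.127 − 64.307 − 133.190 = -552.62 m.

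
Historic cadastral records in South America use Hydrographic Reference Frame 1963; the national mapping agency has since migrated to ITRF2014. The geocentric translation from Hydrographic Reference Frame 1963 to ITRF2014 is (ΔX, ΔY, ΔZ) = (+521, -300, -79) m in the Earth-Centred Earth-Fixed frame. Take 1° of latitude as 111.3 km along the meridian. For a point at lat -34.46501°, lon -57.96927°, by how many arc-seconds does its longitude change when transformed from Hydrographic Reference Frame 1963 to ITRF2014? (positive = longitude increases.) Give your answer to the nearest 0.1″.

Δλ = 11.1″

sin φ = -0.565903, cos φ = 0.824472, sin λ = -0.847764, cos λ = 0.530374.
East component: ΔE = −sin λ·ΔX + cos λ·ΔY = −(-0.847764)(521) + (0.530374)(-300) = 282.57 m.
1° of latitude spans 111300 m; at latitude φ, 1° of longitude spans that × cos φ = 91763.7 m, so Δλ = 282.57 / 91763.7 × 3600 = 11.086″.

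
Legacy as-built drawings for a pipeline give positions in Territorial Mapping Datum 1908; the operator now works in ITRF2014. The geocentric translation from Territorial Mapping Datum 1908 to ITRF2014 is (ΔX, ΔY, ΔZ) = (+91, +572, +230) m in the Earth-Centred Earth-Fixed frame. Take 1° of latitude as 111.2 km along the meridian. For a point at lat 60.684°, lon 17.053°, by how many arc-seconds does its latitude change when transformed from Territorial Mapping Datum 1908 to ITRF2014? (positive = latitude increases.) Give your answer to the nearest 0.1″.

sin φ = 0.871933, cos φ = 0.489626, sin λ = 0.293256, cos λ = 0.956034.
North component: ΔN = −sin φ cos λ·ΔX − sin φ sin λ·ΔY + cos φ·ΔZ = −(0.871933)(0.956034)(91) − (0.871933)(0.293256)(572) + (0.489626)(230) = -109.50 m.
1° of latitude spans 111200 m, so Δφ = -109.50 / 111200 × 3600 = -3.545″.

Δφ = -3.5″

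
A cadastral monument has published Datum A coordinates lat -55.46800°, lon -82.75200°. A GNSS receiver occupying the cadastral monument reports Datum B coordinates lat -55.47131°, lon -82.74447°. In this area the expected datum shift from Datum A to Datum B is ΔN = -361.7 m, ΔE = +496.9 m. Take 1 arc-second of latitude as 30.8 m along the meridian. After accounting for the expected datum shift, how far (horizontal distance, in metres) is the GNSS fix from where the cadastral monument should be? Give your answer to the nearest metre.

Observed coordinate differences: Δφ = -0.00331°, Δλ = +0.00753°.
Converting to metres (1° lat = 110880 m, cos φ = 0.566866): observed ΔN = -367.0 m, observed ΔE = 473.3 m.
Subtracting the expected shift leaves a residual of -367.0 − (-361.7) = -5.3 m north and 473.3 − (496.9) = -23.6 m east.
Residual distance = √((-5.3)² + (-23.6)²) = 24.2 m.

24 m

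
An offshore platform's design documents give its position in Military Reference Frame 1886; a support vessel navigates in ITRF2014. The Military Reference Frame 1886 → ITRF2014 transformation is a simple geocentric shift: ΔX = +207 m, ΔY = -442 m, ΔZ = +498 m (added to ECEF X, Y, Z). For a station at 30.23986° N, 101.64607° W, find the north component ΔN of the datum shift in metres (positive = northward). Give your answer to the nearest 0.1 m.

ΔN = 233.3 m

The local north axis is (−sin φ cos λ, −sin φ sin λ, cos φ), giving ΔN = 21.044 − 218.018 + 430.234 = 233.26 m.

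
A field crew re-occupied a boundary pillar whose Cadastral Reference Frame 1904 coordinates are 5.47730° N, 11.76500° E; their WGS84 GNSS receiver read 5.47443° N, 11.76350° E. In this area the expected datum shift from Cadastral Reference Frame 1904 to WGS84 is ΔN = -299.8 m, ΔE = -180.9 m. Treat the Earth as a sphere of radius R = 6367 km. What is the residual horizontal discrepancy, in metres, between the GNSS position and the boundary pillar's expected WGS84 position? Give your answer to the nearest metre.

24 m

Observed coordinate differences: Δφ = -0.00287°, Δλ = -0.00150°.
Converting to metres (1° lat = 111125 m, cos φ = 0.995434): observed ΔN = -318.9 m, observed ΔE = -165.9 m.
Subtracting the expected shift leaves a residual of -318.9 − (-299.8) = -19.1 m north and -165.9 − (-180.9) = 15.0 m east.
Residual distance = √((-19.1)² + 15.0²) = 24.3 m.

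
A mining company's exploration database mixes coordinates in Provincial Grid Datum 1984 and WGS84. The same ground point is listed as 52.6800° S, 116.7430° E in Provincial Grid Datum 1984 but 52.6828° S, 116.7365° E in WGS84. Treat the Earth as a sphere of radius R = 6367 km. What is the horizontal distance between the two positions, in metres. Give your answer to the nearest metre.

537 m

Δφ = -52.6828° − -52.6800° = -0.0028°; Δλ = 116.7365° − 116.7430° = -0.0065°.
1° along a meridian = πR/180 = 111125 m.
ΔN = Δφ × 111125 = -311.2 m; ΔE = Δλ × 111125 × cos(-52.6800°) = -0.0065 × 111125 × 0.606266 = -437.9 m.
Distance = √(ΔE² + ΔN²) = √((-437.9)² + (-311.2)²) = 537.2 m.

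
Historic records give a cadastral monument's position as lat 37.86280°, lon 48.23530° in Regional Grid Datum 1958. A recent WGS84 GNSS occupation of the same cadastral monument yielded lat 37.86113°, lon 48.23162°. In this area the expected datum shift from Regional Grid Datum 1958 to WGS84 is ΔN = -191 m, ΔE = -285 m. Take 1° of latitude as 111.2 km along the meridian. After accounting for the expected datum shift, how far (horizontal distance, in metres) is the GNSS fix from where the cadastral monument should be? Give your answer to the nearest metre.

38 m

Observed coordinate differences: Δφ = -0.00167°, Δλ = -0.00368°.
Converting to metres (1° lat = 111200 m, cos φ = 0.789483): observed ΔN = -185.7 m, observed ΔE = -323.1 m.
Subtracting the expected shift leaves a residual of -185.7 − (-191) = 5.3 m north and -323.1 − (-285) = -38.1 m east.
Residual distance = √(5.3² + (-38.1)²) = 38.4 m.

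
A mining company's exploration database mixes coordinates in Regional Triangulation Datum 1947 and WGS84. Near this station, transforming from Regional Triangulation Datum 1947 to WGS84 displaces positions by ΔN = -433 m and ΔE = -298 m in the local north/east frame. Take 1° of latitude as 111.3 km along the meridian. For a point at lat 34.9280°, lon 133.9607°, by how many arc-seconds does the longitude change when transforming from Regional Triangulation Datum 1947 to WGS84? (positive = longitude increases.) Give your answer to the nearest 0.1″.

Δλ = -11.8″

At latitude 34.9280°, cos φ = 0.819872.
1° of longitude at this latitude = 111.3 × cos φ = 91.25 km, so Δλ = -298.0 / 91251.8 = -0.0032657° = -11.756″.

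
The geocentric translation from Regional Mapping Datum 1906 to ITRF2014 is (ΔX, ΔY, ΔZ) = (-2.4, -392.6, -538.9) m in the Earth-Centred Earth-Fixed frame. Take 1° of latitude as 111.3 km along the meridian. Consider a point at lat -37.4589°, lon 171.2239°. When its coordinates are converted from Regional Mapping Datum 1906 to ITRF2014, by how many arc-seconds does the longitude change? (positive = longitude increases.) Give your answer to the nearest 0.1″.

sin φ = -0.608192, cos φ = 0.793790, sin λ = 0.152574, cos λ = -0.988292.
East component: ΔE = −sin λ·ΔX + cos λ·ΔY = −(0.152574)(-2.4) + (-0.988292)(-392.6) = 388.37 m.
1° of latitude spans 111300 m; at latitude φ, 1° of longitude spans that × cos φ = 88348.8 m, so Δλ = 388.37 / 88348.8 × 3600 = 15.825″.

Δλ = 15.8″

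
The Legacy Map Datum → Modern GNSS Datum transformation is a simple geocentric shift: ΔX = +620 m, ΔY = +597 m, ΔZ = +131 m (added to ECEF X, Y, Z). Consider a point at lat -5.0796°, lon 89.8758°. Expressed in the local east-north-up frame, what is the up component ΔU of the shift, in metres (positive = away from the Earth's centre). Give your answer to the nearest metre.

ΔU = 584 m

The local up (radial) axis is (cos φ cos λ, cos φ sin λ, sin φ), giving ΔU = 1.339 + 594.654 − 11.599 = 584.39 m.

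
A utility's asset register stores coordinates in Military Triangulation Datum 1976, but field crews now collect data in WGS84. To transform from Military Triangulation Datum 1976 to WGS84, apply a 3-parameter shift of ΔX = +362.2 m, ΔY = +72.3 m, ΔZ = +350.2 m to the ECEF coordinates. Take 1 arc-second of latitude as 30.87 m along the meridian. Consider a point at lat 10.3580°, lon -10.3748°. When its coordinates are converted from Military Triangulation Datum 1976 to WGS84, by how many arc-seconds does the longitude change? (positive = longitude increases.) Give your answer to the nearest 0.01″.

sin φ = 0.179798, cos φ = 0.983704, sin λ = -0.180087, cos λ = 0.983651.
East component: ΔE = −sin λ·ΔX + cos λ·ΔY = −(-0.180087)(362.2) + (0.983651)(72.3) = 136.35 m.
1° of latitude spans 3600 × 30.87 = 111132 m; at latitude φ, 1° of longitude spans that × cos φ = 109320.9 m, so Δλ = 136.35 / 109320.9 × 3600 = 4.490″.

Δλ = 4.49″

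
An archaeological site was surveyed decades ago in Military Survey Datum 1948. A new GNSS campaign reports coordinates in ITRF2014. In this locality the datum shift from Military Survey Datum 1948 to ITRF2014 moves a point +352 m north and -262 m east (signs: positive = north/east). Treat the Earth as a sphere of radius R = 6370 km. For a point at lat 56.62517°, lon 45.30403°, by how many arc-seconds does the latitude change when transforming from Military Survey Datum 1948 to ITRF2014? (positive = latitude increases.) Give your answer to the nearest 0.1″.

Δφ = 11.4″

On a sphere of radius R, 1 rad of latitude = R, so Δφ = ΔN / R = 352.0 / 6370000 = 5.5259e-05 rad = 11.398″.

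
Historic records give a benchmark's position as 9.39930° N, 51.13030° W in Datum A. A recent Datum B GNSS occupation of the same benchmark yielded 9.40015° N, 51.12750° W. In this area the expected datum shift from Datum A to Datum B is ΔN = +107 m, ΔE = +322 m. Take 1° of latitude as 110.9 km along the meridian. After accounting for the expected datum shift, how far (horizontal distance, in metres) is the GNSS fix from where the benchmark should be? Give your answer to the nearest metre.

20 m

Observed coordinate differences: Δφ = +0.00085°, Δλ = +0.00280°.
Converting to metres (1° lat = 110900 m, cos φ = 0.986574): observed ΔN = 94.3 m, observed ΔE = 306.4 m.
Subtracting the expected shift leaves a residual of 94.3 − (107) = -12.7 m north and 306.4 − (322) = -15.6 m east.
Residual distance = √((-12.7)² + (-15.6)²) = 20.2 m.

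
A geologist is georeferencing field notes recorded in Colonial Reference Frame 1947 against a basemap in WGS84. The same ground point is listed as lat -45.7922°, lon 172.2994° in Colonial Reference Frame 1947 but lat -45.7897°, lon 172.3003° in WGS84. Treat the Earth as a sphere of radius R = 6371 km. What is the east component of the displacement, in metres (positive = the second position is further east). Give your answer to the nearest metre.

Δφ = -45.7897° − -45.7922° = +0.0025°; Δλ = 172.3003° − 172.2994° = +0.0009°.
1° along a meridian = πR/180 = 111195 m.
ΔN = Δφ × 111195 = 278.0 m; ΔE = Δλ × 111195 × cos(-45.7922°) = +0.0009 × 111195 × 0.697263 = 69.8 m.

ΔE = 70 m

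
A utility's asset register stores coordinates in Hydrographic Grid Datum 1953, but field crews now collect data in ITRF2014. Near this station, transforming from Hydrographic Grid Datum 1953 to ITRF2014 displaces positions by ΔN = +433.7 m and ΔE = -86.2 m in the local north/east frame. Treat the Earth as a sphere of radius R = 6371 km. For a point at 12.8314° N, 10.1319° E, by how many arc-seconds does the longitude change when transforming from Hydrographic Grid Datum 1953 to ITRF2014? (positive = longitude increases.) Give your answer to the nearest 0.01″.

Δλ = -2.86″

At latitude 12.8314°, cos φ = 0.975028.
One radian of longitude at latitude φ spans R cos φ, so Δλ = ΔE / (R cos φ) = -86.2 / (6371000 × 0.975028) = -1.3877e-05 rad = -2.862″.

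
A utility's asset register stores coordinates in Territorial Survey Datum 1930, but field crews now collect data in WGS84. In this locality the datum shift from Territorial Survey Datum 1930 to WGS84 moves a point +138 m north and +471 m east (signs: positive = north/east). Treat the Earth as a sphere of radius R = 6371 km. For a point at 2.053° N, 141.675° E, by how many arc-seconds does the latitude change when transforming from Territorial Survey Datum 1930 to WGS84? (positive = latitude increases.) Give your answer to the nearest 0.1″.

On a sphere of radius R, 1 rad of latitude = R, so Δφ = ΔN / R = 138.0 / 6371000 = 2.1661e-05 rad = 4.468″.

Δφ = 4.5″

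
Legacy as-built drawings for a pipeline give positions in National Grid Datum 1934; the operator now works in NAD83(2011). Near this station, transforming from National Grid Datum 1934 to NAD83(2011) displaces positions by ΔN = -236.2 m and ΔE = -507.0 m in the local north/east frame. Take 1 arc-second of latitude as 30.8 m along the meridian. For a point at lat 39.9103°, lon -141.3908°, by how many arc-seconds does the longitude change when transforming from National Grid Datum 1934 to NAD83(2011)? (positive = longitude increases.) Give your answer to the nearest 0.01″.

Δλ = -21.46″

At latitude 39.9103°, cos φ = 0.767050.
1″ of longitude at this latitude = 30.80 × cos φ = 23.6251 m, so Δλ = -507.0 / 23.6251 = -21.460″.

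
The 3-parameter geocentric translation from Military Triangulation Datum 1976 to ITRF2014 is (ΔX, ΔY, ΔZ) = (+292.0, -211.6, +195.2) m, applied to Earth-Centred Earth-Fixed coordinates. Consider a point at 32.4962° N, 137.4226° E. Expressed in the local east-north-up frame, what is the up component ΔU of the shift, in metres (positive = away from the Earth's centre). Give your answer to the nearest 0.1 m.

At φ = 32.4962°, λ = 137.4226°: sin φ = 0.537244, cos φ = 0.843427, sin λ = 0.676586, cos λ = -0.736364.
ΔU = cos φ cos λ·ΔX + cos φ sin λ·ΔY + sin φ·ΔZ = (0.843427)(-0.736364)(292.0) + (0.843427)(0.676586)(-211.6) + (0.537244)(195.2) = -197.23 m.

ΔU = -197.2 m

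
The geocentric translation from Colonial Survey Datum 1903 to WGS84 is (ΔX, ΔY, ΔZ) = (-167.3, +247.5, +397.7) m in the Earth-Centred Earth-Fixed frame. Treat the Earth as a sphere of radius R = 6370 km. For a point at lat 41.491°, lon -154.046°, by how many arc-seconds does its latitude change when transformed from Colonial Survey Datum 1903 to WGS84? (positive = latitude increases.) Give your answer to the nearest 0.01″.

Δφ = 8.74″

sin φ = 0.662502, cos φ = 0.749060, sin λ = -0.437649, cos λ = -0.899146.
North component: ΔN = −sin φ cos λ·ΔX − sin φ sin λ·ΔY + cos φ·ΔZ = −(0.662502)(-0.899146)(-167.3) − (0.662502)(-0.437649)(247.5) + (0.749060)(397.7) = 270.00 m.
1° of latitude spans πR/180 = 111177 m, so Δφ = 270.00 / 111177 × 3600 = 8.743″.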